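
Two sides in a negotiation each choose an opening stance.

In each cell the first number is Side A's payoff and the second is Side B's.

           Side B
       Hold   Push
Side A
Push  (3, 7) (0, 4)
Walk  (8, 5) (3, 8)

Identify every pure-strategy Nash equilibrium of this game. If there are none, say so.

Side A against Hold: payoffs 3, 8 → best response Walk.
Side A against Push: payoffs 0, 3 → best response Walk.
Side B against Push: payoffs 7, 4 → best response Hold.
Side B against Walk: payoffs 5, 8 → best response Push.
Mutual best responses: (Walk, Push).

(Walk, Push)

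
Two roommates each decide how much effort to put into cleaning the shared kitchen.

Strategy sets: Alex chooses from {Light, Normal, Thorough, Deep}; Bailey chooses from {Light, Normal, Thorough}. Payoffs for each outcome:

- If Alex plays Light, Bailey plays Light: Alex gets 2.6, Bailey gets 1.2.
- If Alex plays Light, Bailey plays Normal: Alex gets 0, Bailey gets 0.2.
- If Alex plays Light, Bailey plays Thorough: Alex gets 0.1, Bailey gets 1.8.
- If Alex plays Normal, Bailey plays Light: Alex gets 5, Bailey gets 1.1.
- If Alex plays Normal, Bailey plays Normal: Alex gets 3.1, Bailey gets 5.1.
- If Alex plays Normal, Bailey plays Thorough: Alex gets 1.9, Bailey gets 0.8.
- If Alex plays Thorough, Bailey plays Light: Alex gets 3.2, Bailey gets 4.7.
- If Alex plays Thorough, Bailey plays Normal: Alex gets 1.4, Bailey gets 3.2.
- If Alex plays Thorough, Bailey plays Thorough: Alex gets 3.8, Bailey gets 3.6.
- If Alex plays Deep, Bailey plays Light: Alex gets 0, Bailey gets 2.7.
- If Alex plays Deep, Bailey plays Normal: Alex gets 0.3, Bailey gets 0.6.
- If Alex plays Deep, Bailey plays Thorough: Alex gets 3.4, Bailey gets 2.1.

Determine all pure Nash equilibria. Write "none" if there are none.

(Light, Light): Alex can switch to Normal (2.6 → 5). Not NE.
(Light, Normal): Alex can switch to Normal (0 → 3.1). Not NE.
(Light, Thorough): Alex can switch to Normal (0.1 → 1.9). Not NE.
(Normal, Light): Bailey can switch to Normal (1.1 → 5.1). Not NE.
(Normal, Normal): Alex gets 3.1, best alternative 1.4; Bailey gets 5.1, best alternative 1.1. No profitable deviation — NE.
(Normal, Thorough): Alex can switch to Thorough (1.9 → 3.8). Not NE.
(Thorough, Light): Alex can switch to Normal (3.2 → 5). Not NE.
(Thorough, Normal): Alex can switch to Normal (1.4 → 3.1). Not NE.
(Thorough, Thorough): Bailey can switch to Light (3.6 → 4.7). Not NE.
(The remaining 3 profiles each have a profitable deviation by the same check.)

Pure NE: (Normal, Normal)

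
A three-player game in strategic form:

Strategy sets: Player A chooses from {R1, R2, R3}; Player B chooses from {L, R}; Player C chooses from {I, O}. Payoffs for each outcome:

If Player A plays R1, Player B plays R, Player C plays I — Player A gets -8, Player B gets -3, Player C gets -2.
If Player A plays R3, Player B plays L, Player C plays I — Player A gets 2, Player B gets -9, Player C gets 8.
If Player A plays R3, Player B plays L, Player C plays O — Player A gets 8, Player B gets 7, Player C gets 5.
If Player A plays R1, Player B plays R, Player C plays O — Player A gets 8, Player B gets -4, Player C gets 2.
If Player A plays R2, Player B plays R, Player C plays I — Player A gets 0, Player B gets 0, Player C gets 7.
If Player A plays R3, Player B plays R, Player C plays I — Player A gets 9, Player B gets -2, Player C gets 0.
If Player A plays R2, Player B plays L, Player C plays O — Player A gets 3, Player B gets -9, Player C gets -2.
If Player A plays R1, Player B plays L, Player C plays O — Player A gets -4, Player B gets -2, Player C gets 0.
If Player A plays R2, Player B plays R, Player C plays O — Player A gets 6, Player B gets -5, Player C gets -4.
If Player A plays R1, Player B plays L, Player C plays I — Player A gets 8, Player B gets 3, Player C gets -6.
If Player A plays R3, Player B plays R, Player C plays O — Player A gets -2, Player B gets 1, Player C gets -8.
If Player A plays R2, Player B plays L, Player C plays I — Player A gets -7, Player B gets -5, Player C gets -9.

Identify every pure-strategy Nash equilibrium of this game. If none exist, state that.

(R3, R, I)

Player A against (L, I): payoffs 8, -7, 2 → best response R1.
Player A against (L, O): payoffs -4, 3, 8 → best response R3.
Player A against (R, I): payoffs -8, 0, 9 → best response R3.
Player A against (R, O): payoffs 8, 6, -2 → best response R1.
Player B against (R1, I): payoffs 3, -3 → best response L.
Player B against (R1, O): payoffs -2, -4 → best response L.
Player B against (R2, I): payoffs -5, 0 → best response R.
Player B against (R2, O): payoffs -9, -5 → best response R.
Player B against (R3, I): payoffs -9, -2 → best response R.
Player B against (R3, O): payoffs 7, 1 → best response L.
Player C against (R1, L): payoffs -6, 0 → best response O.
Player C against (R1, R): payoffs -2, 2 → best response O.
Player C against (R2, L): payoffs -9, -2 → best response O.
Player C against (R2, R): payoffs 7, -4 → best response I.
Player C against (R3, L): payoffs 8, 5 → best response I.
Player C against (R3, R): payoffs 0, -8 → best response I.
Mutual best responses: (R3, R, I).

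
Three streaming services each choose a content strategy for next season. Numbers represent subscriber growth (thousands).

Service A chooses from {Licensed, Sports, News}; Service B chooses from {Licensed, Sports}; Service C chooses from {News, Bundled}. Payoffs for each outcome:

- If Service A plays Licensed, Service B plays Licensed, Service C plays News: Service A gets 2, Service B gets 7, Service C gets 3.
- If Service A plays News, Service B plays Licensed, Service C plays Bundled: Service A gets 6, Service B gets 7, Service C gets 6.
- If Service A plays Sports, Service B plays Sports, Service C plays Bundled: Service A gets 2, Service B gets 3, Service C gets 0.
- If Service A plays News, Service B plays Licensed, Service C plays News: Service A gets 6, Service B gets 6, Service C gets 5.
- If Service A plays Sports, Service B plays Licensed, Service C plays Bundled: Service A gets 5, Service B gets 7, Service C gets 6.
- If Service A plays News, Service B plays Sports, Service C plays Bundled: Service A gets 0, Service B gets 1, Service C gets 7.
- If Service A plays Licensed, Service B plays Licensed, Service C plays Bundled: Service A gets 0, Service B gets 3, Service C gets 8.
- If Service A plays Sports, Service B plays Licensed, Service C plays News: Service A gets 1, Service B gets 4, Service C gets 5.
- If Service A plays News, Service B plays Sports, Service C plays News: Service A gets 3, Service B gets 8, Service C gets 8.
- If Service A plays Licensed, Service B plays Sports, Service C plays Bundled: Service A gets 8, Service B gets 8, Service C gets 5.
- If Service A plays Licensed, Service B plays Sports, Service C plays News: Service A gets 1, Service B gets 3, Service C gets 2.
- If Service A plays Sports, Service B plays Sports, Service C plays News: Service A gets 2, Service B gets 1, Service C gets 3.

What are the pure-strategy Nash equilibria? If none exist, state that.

Service A against (Licensed, News): payoffs 2, 1, 6 → best response News.
Service A against (Licensed, Bundled): payoffs 0, 5, 6 → best response News.
Service A against (Sports, News): payoffs 1, 2, 3 → best response News.
Service A against (Sports, Bundled): payoffs 8, 2, 0 → best response Licensed.
Service B against (Licensed, News): payoffs 7, 3 → best response Licensed.
Service B against (Licensed, Bundled): payoffs 3, 8 → best response Sports.
Service B against (Sports, News): payoffs 4, 1 → best response Licensed.
Service B against (Sports, Bundled): payoffs 7, 3 → best response Licensed.
Service B against (News, News): payoffs 6, 8 → best response Sports.
Service B against (News, Bundled): payoffs 7, 1 → best response Licensed.
Service C against (Licensed, Licensed): payoffs 3, 8 → best response Bundled.
Service C against (Licensed, Sports): payoffs 2, 5 → best response Bundled.
Service C against (Sports, Licensed): payoffs 5, 6 → best response Bundled.
Service C against (Sports, Sports): payoffs 3, 0 → best response News.
Service C against (News, Licensed): payoffs 5, 6 → best response Bundled.
Service C against (News, Sports): payoffs 8, 7 → best response News.
Mutual best responses: (Licensed, Sports, Bundled); (News, Licensed, Bundled); (News, Sports, News).

Pure-strategy Nash equilibria: (Licensed, Sports, Bundled); (News, Licensed, Bundled); (News, Sports, News)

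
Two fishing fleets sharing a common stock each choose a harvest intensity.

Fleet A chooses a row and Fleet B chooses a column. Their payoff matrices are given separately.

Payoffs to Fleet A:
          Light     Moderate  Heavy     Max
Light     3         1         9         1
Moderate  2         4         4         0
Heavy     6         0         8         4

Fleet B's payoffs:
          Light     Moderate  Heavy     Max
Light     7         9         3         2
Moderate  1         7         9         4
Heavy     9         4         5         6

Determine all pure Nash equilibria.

(Heavy, Light)

Fleet A against Light: payoffs 3, 2, 6 → best response Heavy.
Fleet A against Moderate: payoffs 1, 4, 0 → best response Moderate.
Fleet A against Heavy: payoffs 9, 4, 8 → best response Light.
Fleet A against Max: payoffs 1, 0, 4 → best response Heavy.
Fleet B against Light: payoffs 7, 9, 3, 2 → best response Moderate.
Fleet B against Moderate: payoffs 1, 7, 9, 4 → best response Heavy.
Fleet B against Heavy: payoffs 9, 4, 5, 6 → best response Light.
Mutual best responses: (Heavy, Light).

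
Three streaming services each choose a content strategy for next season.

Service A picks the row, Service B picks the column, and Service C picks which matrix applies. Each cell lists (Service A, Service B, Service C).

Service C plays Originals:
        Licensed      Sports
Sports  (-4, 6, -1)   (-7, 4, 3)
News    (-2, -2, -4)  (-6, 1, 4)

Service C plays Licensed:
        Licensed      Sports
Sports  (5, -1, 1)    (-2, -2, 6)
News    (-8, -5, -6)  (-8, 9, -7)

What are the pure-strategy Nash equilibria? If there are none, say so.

Service A against (Licensed, Originals): payoffs -4, -2 → best response News.
Service A against (Licensed, Licensed): payoffs 5, -8 → best response Sports.
Service A against (Sports, Originals): payoffs -7, -6 → best response News.
Service A against (Sports, Licensed): payoffs -2, -8 → best response Sports.
Service B against (Sports, Originals): payoffs 6, 4 → best response Licensed.
Service B against (Sports, Licensed): payoffs -1, -2 → best response Licensed.
Service B against (News, Originals): payoffs -2, 1 → best response Sports.
Service B against (News, Licensed): payoffs -5, 9 → best response Sports.
Service C against (Sports, Licensed): payoffs -1, 1 → best response Licensed.
Service C against (Sports, Sports): payoffs 3, 6 → best response Licensed.
Service C against (News, Licensed): payoffs -4, -6 → best response Originals.
Service C against (News, Sports): payoffs 4, -7 → best response Originals.
Mutual best responses: (Sports, Licensed, Licensed); (News, Sports, Originals).

The pure Nash equilibria are (Sports, Licensed, Licensed); (News, Sports, Originals).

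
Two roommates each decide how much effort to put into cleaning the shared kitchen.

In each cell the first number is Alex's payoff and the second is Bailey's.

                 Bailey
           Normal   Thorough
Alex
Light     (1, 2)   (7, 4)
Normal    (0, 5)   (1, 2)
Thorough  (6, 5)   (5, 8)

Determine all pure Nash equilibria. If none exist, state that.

The unique pure-strategy Nash equilibrium is (Light, Thorough).

(Light, Normal): Alex can switch to Thorough (1 → 6). Not NE.
(Light, Thorough): Alex gets 7, best alternative 5; Bailey gets 4, best alternative 2. No profitable deviation — NE.
(Normal, Normal): Alex can switch to Light (0 → 1). Not NE.
(Normal, Thorough): Alex can switch to Light (1 → 7). Not NE.
(Thorough, Normal): Bailey can switch to Thorough (5 → 8). Not NE.
(Thorough, Thorough): Alex can switch to Light (5 → 7). Not NE.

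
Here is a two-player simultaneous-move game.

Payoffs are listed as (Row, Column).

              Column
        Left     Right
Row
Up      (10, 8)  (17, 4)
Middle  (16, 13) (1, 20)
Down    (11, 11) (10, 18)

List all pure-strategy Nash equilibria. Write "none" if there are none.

(Up, Left): Row can switch to Middle (10 → 16). Not NE.
(Up, Right): Column can switch to Left (4 → 8). Not NE.
(Middle, Left): Column can switch to Right (13 → 20). Not NE.
(Middle, Right): Row can switch to Up (1 → 17). Not NE.
(Down, Left): Row can switch to Middle (11 → 16). Not NE.
(Down, Right): Row can switch to Up (10 → 17). Not NE.

No pure-strategy Nash equilibrium.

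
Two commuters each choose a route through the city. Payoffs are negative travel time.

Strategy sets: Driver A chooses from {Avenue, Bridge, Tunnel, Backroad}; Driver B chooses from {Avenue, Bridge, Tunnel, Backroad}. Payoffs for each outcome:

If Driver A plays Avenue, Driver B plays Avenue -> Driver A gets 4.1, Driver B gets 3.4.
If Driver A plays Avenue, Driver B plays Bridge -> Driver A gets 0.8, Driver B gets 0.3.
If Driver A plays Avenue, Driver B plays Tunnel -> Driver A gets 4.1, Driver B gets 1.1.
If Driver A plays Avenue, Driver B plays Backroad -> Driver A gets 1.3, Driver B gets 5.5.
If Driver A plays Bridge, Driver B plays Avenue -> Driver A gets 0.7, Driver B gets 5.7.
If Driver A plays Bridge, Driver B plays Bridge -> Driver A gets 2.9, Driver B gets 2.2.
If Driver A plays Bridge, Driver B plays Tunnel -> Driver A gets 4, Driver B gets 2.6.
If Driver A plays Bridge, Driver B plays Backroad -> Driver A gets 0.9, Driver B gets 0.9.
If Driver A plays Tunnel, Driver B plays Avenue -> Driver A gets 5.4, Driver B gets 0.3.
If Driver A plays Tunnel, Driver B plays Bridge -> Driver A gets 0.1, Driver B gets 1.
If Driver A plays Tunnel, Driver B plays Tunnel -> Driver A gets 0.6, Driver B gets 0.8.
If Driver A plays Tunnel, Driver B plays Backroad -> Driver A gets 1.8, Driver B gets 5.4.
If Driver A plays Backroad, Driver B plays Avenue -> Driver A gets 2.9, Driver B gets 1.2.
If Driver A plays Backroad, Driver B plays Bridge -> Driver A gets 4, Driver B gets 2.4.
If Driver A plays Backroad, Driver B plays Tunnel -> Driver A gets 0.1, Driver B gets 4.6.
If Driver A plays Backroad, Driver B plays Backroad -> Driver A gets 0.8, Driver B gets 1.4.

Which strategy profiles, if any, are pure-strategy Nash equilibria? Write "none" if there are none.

For each strategy profile, look for a profitable unilateral deviation.
(Avenue, Avenue): Driver A can switch to Tunnel (4.1 → 5.4). Not NE.
(Avenue, Bridge): Driver A can switch to Bridge (0.8 → 2.9). Not NE.
(Avenue, Tunnel): Driver B can switch to Avenue (1.1 → 3.4). Not NE.
(Avenue, Backroad): Driver A can switch to Tunnel (1.3 → 1.8). Not NE.
(Bridge, Avenue): Driver A can switch to Avenue (0.7 → 4.1). Not NE.
(Bridge, Bridge): Driver A can switch to Backroad (2.9 → 4). Not NE.
(Bridge, Tunnel): Driver A can switch to Avenue (4 → 4.1). Not NE.
(Bridge, Backroad): Driver A can switch to Avenue (0.9 → 1.3). Not NE.
(Tunnel, Backroad): Driver A gets 1.8, best alternative 1.3; Driver B gets 5.4, best alternative 1. No profitable deviation — NE.
(The remaining 7 profiles each have a profitable deviation by the same check.)

Pure NE: (Tunnel, Backroad)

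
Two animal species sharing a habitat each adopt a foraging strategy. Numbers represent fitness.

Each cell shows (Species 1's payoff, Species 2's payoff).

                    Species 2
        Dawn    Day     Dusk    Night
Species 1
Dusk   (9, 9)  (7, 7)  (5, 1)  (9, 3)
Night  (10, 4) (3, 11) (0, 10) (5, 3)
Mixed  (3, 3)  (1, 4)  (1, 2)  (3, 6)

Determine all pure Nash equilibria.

Mark each player's best response to every combination of opponents' strategies; a profile where every player is best-responding is a pure Nash equilibrium.
Species 1 against Dawn: payoffs 9, 10, 3 → best response Night.
Species 1 against Day: payoffs 7, 3, 1 → best response Dusk.
Species 1 against Dusk: payoffs 5, 0, 1 → best response Dusk.
Species 1 against Night: payoffs 9, 5, 3 → best response Dusk.
Species 2 against Dusk: payoffs 9, 7, 1, 3 → best response Dawn.
Species 2 against Night: payoffs 4, 11, 10, 3 → best response Day.
Species 2 against Mixed: payoffs 3, 4, 2, 6 → best response Night.
No profile is a mutual best response for all players.

There is no pure-strategy Nash equilibrium.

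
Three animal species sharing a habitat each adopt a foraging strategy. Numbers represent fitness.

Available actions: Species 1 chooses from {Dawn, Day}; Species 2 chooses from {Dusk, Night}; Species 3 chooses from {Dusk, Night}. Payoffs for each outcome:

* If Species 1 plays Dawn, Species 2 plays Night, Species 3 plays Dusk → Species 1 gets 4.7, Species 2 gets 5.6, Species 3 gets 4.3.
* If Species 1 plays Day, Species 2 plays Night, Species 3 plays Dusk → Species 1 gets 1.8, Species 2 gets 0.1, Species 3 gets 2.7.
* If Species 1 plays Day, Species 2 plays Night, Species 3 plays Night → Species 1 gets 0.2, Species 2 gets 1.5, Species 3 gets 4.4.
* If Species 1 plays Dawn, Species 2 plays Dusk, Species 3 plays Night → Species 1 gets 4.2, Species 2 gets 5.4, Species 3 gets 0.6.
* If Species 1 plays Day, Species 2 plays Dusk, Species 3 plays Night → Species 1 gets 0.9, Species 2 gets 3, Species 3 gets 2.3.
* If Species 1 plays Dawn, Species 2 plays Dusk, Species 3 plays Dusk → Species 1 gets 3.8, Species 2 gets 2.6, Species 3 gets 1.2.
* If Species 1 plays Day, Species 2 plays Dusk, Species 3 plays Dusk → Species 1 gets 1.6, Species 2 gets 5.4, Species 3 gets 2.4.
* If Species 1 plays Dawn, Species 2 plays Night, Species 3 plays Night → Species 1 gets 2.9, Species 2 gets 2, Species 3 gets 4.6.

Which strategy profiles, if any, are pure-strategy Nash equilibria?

This game has no pure Nash equilibrium.

Species 1 against (Dusk, Dusk): payoffs 3.8, 1.6 → best response Dawn.
Species 1 against (Dusk, Night): payoffs 4.2, 0.9 → best response Dawn.
Species 1 against (Night, Dusk): payoffs 4.7, 1.8 → best response Dawn.
Species 1 against (Night, Night): payoffs 2.9, 0.2 → best response Dawn.
Species 2 against (Dawn, Dusk): payoffs 2.6, 5.6 → best response Night.
Species 2 against (Dawn, Night): payoffs 5.4, 2 → best response Dusk.
Species 2 against (Day, Dusk): payoffs 5.4, 0.1 → best response Dusk.
Species 2 against (Day, Night): payoffs 3, 1.5 → best response Dusk.
Species 3 against (Dawn, Dusk): payoffs 1.2, 0.6 → best response Dusk.
Species 3 against (Dawn, Night): payoffs 4.3, 4.6 → best response Night.
Species 3 against (Day, Dusk): payoffs 2.4, 2.3 → best response Dusk.
Species 3 against (Day, Night): payoffs 2.7, 4.4 → best response Night.
No profile is a mutual best response for all players.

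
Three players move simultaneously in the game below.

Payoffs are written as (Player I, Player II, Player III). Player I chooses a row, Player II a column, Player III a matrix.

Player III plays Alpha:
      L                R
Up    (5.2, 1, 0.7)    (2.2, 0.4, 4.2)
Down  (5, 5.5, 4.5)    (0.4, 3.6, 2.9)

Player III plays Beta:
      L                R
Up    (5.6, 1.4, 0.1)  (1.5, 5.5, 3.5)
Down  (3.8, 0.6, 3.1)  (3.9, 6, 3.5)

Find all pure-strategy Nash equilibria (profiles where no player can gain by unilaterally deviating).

The pure Nash equilibria are (Up, L, Alpha) and (Down, R, Beta).

(Up, L, Alpha): Player I gets 5.2, best alternative 5; Player II gets 1, best alternative 0.4; Player III gets 0.7, best alternative 0.1. No profitable deviation — NE.
(Up, L, Beta): Player II can switch to R (1.4 → 5.5). Not NE.
(Up, R, Alpha): Player II can switch to L (0.4 → 1). Not NE.
(Up, R, Beta): Player I can switch to Down (1.5 → 3.9). Not NE.
(Down, L, Alpha): Player I can switch to Up (5 → 5.2). Not NE.
(Down, L, Beta): Player I can switch to Up (3.8 → 5.6). Not NE.
(Down, R, Alpha): Player I can switch to Up (0.4 → 2.2). Not NE.
(Down, R, Beta): Player I gets 3.9, best alternative 1.5; Player II gets 6, best alternative 0.6; Player III gets 3.5, best alternative 2.9. No profitable deviation — NE.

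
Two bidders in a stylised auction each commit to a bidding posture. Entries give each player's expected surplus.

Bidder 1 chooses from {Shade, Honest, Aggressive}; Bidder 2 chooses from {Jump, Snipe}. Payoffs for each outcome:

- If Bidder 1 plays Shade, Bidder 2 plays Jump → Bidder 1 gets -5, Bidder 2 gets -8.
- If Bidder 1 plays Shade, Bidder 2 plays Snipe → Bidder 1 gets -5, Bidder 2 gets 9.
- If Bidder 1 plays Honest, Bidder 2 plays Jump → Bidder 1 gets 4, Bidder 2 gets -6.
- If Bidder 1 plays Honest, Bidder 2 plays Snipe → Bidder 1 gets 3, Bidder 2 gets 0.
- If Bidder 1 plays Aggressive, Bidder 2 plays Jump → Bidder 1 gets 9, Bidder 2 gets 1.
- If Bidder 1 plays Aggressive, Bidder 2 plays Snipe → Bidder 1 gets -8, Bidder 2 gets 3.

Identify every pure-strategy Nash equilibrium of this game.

Pure NE: (Honest, Snipe)

For each strategy profile, look for a profitable unilateral deviation.
(Shade, Jump): Bidder 1 can switch to Honest (-5 → 4). Not NE.
(Shade, Snipe): Bidder 1 can switch to Honest (-5 → 3). Not NE.
(Honest, Jump): Bidder 1 can switch to Aggressive (4 → 9). Not NE.
(Honest, Snipe): Bidder 1 gets 3, best alternative -5; Bidder 2 gets 0, best alternative -6. No profitable deviation — NE.
(Aggressive, Jump): Bidder 2 can switch to Snipe (1 → 3). Not NE.
(Aggressive, Snipe): Bidder 1 can switch to Shade (-8 → -5). Not NE.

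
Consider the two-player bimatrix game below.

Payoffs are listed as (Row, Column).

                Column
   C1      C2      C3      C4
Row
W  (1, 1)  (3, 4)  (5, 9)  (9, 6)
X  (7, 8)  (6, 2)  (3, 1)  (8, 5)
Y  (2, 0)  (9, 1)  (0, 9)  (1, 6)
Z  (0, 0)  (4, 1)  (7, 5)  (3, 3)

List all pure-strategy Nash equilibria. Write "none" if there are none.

The pure Nash equilibria are (X, C1), (Z, C3).

(W, C1): Row can switch to X (1 → 7). Not NE.
(W, C2): Row can switch to X (3 → 6). Not NE.
(W, C3): Row can switch to Z (5 → 7). Not NE.
(W, C4): Column can switch to C3 (6 → 9). Not NE.
(X, C1): Row gets 7, best alternative 2; Column gets 8, best alternative 5. No profitable deviation — NE.
(X, C2): Row can switch to Y (6 → 9). Not NE.
(X, C3): Row can switch to W (3 → 5). Not NE.
(X, C4): Row can switch to W (8 → 9). Not NE.
(Y, C1): Row can switch to X (2 → 7). Not NE.
(Y, C2): Column can switch to C3 (1 → 9). Not NE.
(Y, C3): Row can switch to W (0 → 5). Not NE.
(Z, C3): Row gets 7, best alternative 5; Column gets 5, best alternative 3. No profitable deviation — NE.
(The remaining 4 profiles each have a profitable deviation by the same check.)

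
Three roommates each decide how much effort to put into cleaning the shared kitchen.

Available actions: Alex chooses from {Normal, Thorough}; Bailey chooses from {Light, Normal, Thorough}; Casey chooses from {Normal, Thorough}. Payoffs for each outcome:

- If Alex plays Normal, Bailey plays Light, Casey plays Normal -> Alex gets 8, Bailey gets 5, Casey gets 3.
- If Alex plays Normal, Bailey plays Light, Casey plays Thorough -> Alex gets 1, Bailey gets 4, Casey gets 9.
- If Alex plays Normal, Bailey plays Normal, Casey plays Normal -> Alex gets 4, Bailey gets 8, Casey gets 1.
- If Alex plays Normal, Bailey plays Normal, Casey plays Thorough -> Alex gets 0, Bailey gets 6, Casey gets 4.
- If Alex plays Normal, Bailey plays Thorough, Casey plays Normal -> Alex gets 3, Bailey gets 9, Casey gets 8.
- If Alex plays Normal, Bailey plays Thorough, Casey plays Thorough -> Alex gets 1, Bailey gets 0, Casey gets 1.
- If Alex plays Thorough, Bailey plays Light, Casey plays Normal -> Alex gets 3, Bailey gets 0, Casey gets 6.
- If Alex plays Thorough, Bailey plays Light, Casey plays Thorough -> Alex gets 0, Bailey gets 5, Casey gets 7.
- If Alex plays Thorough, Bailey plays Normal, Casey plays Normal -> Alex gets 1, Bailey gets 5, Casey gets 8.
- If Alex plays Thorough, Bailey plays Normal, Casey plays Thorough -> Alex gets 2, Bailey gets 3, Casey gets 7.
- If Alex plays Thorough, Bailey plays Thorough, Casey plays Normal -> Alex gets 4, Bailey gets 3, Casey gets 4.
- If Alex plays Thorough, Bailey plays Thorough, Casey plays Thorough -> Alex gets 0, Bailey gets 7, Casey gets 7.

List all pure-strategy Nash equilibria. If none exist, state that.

none

Mark each player's best response to every combination of opponents' strategies; a profile where every player is best-responding is a pure Nash equilibrium.
Alex against (Light, Normal): payoffs 8, 3 → best response Normal.
Alex against (Light, Thorough): payoffs 1, 0 → best response Normal.
Alex against (Normal, Normal): payoffs 4, 1 → best response Normal.
Alex against (Normal, Thorough): payoffs 0, 2 → best response Thorough.
Alex against (Thorough, Normal): payoffs 3, 4 → best response Thorough.
Alex against (Thorough, Thorough): payoffs 1, 0 → best response Normal.
Bailey against (Normal, Normal): payoffs 5, 8, 9 → best response Thorough.
Bailey against (Normal, Thorough): payoffs 4, 6, 0 → best response Normal.
Bailey against (Thorough, Normal): payoffs 0, 5, 3 → best response Normal.
Bailey against (Thorough, Thorough): payoffs 5, 3, 7 → best response Thorough.
Casey against (Normal, Light): payoffs 3, 9 → best response Thorough.
Casey against (Normal, Normal): payoffs 1, 4 → best response Thorough.
Casey against (Normal, Thorough): payoffs 8, 1 → best response Normal.
Casey against (Thorough, Light): payoffs 6, 7 → best response Thorough.
Casey against (Thorough, Normal): payoffs 8, 7 → best response Normal.
Casey against (Thorough, Thorough): payoffs 4, 7 → best response Thorough.
No profile is a mutual best response for all players.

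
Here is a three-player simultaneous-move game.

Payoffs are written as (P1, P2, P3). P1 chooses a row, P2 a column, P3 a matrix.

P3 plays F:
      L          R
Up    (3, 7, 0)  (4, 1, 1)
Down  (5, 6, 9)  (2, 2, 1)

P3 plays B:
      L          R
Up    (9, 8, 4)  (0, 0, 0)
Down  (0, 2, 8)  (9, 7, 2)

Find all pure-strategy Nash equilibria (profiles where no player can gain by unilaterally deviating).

Pure-strategy Nash equilibria: (Up, L, B) and (Down, L, F) and (Down, R, B)

Mark each player's best response to every combination of opponents' strategies; a profile where every player is best-responding is a pure Nash equilibrium.
P1 against (L, F): payoffs 3, 5 → best response Down.
P1 against (L, B): payoffs 9, 0 → best response Up.
P1 against (R, F): payoffs 4, 2 → best response Up.
P1 against (R, B): payoffs 0, 9 → best response Down.
P2 against (Up, F): payoffs 7, 1 → best response L.
P2 against (Up, B): payoffs 8, 0 → best response L.
P2 against (Down, F): payoffs 6, 2 → best response L.
P2 against (Down, B): payoffs 2, 7 → best response R.
P3 against (Up, L): payoffs 0, 4 → best response B.
P3 against (Up, R): payoffs 1, 0 → best response F.
P3 against (Down, L): payoffs 9, 8 → best response F.
P3 against (Down, R): payoffs 1, 2 → best response B.
Mutual best responses: (Up, L, B); (Down, L, F); (Down, R, B).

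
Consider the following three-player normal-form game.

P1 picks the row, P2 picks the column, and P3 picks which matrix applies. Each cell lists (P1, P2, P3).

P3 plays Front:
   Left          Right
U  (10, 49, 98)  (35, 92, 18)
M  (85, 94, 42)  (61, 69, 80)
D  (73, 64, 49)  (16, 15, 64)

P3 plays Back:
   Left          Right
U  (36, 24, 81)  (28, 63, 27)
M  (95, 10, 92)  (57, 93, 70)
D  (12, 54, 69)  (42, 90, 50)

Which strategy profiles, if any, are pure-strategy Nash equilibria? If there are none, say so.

P1 against (Left, Front): payoffs 10, 85, 73 → best response M.
P1 against (Left, Back): payoffs 36, 95, 12 → best response M.
P1 against (Right, Front): payoffs 35, 61, 16 → best response M.
P1 against (Right, Back): payoffs 28, 57, 42 → best response M.
P2 against (U, Front): payoffs 49, 92 → best response Right.
P2 against (U, Back): payoffs 24, 63 → best response Right.
P2 against (M, Front): payoffs 94, 69 → best response Left.
P2 against (M, Back): payoffs 10, 93 → best response Right.
P2 against (D, Front): payoffs 64, 15 → best response Left.
P2 against (D, Back): payoffs 54, 90 → best response Right.
P3 against (U, Left): payoffs 98, 81 → best response Front.
P3 against (U, Right): payoffs 18, 27 → best response Back.
P3 against (M, Left): payoffs 42, 92 → best response Back.
P3 against (M, Right): payoffs 80, 70 → best response Front.
P3 against (D, Left): payoffs 49, 69 → best response Back.
P3 against (D, Right): payoffs 64, 50 → best response Front.
No profile is a mutual best response for all players.

There is no pure-strategy Nash equilibrium.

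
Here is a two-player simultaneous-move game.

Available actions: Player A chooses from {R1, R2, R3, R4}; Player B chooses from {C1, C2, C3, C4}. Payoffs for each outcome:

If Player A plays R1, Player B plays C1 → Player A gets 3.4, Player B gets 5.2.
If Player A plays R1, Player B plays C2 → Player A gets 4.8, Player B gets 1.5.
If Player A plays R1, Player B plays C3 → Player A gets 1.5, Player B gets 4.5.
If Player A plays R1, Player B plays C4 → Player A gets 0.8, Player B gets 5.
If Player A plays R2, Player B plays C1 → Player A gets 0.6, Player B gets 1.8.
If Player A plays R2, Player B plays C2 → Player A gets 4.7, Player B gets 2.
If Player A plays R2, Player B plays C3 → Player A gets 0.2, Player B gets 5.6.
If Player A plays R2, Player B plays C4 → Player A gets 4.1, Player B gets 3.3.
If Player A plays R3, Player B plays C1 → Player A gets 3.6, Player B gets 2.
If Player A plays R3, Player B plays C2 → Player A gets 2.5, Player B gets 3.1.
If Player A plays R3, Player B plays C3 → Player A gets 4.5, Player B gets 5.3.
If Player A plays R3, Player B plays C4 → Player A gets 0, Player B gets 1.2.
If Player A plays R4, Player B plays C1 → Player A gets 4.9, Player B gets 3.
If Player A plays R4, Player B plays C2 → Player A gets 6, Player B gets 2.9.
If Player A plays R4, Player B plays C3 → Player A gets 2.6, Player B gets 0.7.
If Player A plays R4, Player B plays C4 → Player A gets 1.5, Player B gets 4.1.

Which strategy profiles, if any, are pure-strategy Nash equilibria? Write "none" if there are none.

Player A against C1: payoffs 3.4, 0.6, 3.6, 4.9 → best response R4.
Player A against C2: payoffs 4.8, 4.7, 2.5, 6 → best response R4.
Player A against C3: payoffs 1.5, 0.2, 4.5, 2.6 → best response R3.
Player A against C4: payoffs 0.8, 4.1, 0, 1.5 → best response R2.
Player B against R1: payoffs 5.2, 1.5, 4.5, 5 → best response C1.
Player B against R2: payoffs 1.8, 2, 5.6, 3.3 → best response C3.
Player B against R3: payoffs 2, 3.1, 5.3, 1.2 → best response C3.
Player B against R4: payoffs 3, 2.9, 0.7, 4.1 → best response C4.
Mutual best responses: (R3, C3).

(R3, C3)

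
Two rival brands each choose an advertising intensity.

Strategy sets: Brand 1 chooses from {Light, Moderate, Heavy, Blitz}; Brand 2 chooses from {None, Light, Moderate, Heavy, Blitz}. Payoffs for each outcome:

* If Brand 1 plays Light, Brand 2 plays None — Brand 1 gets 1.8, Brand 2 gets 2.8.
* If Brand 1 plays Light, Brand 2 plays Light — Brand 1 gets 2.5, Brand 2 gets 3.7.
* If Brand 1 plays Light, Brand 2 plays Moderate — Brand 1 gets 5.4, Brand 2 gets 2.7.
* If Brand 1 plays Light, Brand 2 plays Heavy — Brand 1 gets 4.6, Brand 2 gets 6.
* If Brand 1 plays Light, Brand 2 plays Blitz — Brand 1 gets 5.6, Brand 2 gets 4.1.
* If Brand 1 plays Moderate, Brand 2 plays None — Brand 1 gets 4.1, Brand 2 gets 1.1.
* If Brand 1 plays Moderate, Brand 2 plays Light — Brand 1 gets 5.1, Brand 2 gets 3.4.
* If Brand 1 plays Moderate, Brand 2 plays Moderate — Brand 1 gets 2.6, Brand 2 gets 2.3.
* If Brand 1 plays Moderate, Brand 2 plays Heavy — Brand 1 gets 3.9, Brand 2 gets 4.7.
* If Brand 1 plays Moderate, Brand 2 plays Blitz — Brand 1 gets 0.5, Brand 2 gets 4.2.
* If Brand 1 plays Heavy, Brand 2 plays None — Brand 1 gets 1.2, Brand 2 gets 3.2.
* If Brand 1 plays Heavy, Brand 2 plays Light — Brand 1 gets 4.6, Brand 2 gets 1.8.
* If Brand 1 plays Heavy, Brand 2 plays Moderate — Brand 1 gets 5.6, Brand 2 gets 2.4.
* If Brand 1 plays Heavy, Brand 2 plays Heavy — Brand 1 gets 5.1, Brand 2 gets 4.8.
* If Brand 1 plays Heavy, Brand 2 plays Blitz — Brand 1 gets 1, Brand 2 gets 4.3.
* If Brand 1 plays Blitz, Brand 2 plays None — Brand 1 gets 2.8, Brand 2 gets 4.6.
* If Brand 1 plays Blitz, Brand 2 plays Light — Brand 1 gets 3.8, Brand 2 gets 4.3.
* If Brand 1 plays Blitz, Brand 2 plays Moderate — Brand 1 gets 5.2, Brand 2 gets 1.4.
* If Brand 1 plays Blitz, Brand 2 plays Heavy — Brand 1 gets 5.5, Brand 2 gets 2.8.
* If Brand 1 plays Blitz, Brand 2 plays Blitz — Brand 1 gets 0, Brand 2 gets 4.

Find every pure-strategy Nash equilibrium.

There is no pure-strategy Nash equilibrium.

(Light, None): Brand 1 can switch to Moderate (1.8 → 4.1). Not NE.
(Light, Light): Brand 1 can switch to Moderate (2.5 → 5.1). Not NE.
(Light, Moderate): Brand 1 can switch to Heavy (5.4 → 5.6). Not NE.
(Light, Heavy): Brand 1 can switch to Heavy (4.6 → 5.1). Not NE.
(Light, Blitz): Brand 2 can switch to Heavy (4.1 → 6). Not NE.
(Moderate, None): Brand 2 can switch to Light (1.1 → 3.4). Not NE.
(Moderate, Light): Brand 2 can switch to Heavy (3.4 → 4.7). Not NE.
(Moderate, Moderate): Brand 1 can switch to Light (2.6 → 5.4). Not NE.
(The remaining 12 profiles each have a profitable deviation by the same check.)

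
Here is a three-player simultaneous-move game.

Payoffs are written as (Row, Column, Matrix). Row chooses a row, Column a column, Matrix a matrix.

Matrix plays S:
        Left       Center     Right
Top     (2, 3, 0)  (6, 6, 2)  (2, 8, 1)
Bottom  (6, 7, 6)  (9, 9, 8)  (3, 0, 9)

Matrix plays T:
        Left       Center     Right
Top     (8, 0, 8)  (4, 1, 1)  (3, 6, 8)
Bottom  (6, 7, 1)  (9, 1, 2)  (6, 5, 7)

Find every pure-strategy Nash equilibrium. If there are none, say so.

The unique pure-strategy Nash equilibrium is (Bottom, Center, S).

Row against (Left, S): payoffs 2, 6 → best response Bottom.
Row against (Left, T): payoffs 8, 6 → best response Top.
Row against (Center, S): payoffs 6, 9 → best response Bottom.
Row against (Center, T): payoffs 4, 9 → best response Bottom.
Row against (Right, S): payoffs 2, 3 → best response Bottom.
Row against (Right, T): payoffs 3, 6 → best response Bottom.
Column against (Top, S): payoffs 3, 6, 8 → best response Right.
Column against (Top, T): payoffs 0, 1, 6 → best response Right.
Column against (Bottom, S): payoffs 7, 9, 0 → best response Center.
Column against (Bottom, T): payoffs 7, 1, 5 → best response Left.
Matrix against (Top, Left): payoffs 0, 8 → best response T.
Matrix against (Top, Center): payoffs 2, 1 → best response S.
Matrix against (Top, Right): payoffs 1, 8 → best response T.
Matrix against (Bottom, Left): payoffs 6, 1 → best response S.
Matrix against (Bottom, Center): payoffs 8, 2 → best response S.
Matrix against (Bottom, Right): payoffs 9, 7 → best response S.
Mutual best responses: (Bottom, Center, S).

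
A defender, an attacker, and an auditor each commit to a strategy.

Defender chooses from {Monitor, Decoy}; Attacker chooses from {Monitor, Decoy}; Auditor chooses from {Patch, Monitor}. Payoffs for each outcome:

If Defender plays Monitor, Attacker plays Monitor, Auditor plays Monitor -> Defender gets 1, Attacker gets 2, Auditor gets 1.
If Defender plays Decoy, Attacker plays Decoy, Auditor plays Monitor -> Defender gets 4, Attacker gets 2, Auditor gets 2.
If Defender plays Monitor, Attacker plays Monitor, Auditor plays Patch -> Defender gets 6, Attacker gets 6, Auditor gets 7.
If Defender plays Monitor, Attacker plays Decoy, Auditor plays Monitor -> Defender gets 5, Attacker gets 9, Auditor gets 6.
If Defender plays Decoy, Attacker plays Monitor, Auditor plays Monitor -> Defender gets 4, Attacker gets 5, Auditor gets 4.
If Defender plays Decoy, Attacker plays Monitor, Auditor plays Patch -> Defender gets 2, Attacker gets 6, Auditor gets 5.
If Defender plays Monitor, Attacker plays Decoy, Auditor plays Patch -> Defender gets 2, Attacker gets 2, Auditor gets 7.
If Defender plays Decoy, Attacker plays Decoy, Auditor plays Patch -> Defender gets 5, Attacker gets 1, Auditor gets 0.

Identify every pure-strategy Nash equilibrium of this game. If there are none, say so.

Mark each player's best response to every combination of opponents' strategies; a profile where every player is best-responding is a pure Nash equilibrium.
Defender against (Monitor, Patch): payoffs 6, 2 → best response Monitor.
Defender against (Monitor, Monitor): payoffs 1, 4 → best response Decoy.
Defender against (Decoy, Patch): payoffs 2, 5 → best response Decoy.
Defender against (Decoy, Monitor): payoffs 5, 4 → best response Monitor.
Attacker against (Monitor, Patch): payoffs 6, 2 → best response Monitor.
Attacker against (Monitor, Monitor): payoffs 2, 9 → best response Decoy.
Attacker against (Decoy, Patch): payoffs 6, 1 → best response Monitor.
Attacker against (Decoy, Monitor): payoffs 5, 2 → best response Monitor.
Auditor against (Monitor, Monitor): payoffs 7, 1 → best response Patch.
Auditor against (Monitor, Decoy): payoffs 7, 6 → best response Patch.
Auditor against (Decoy, Monitor): payoffs 5, 4 → best response Patch.
Auditor against (Decoy, Decoy): payoffs 0, 2 → best response Monitor.
Mutual best responses: (Monitor, Monitor, Patch).

(Monitor, Monitor, Patch)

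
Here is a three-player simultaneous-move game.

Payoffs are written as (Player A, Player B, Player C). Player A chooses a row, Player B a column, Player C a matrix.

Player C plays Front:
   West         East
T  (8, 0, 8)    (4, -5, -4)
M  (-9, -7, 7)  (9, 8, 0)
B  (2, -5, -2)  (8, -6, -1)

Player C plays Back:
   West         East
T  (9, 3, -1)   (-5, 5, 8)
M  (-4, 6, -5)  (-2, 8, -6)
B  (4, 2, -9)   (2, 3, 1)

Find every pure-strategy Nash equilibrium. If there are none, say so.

(T, West, Front) and (M, East, Front) and (B, East, Back)

(T, West, Front): Player A gets 8, best alternative 2; Player B gets 0, best alternative -5; Player C gets 8, best alternative -1. No profitable deviation — NE.
(T, West, Back): Player B can switch to East (3 → 5). Not NE.
(T, East, Front): Player A can switch to M (4 → 9). Not NE.
(T, East, Back): Player A can switch to M (-5 → -2). Not NE.
(M, West, Front): Player A can switch to T (-9 → 8). Not NE.
(M, West, Back): Player A can switch to T (-4 → 9). Not NE.
(M, East, Front): Player A gets 9, best alternative 8; Player B gets 8, best alternative -7; Player C gets 0, best alternative -6. No profitable deviation — NE.
(M, East, Back): Player A can switch to B (-2 → 2). Not NE.
(B, West, Front): Player A can switch to T (2 → 8). Not NE.
(B, West, Back): Player A can switch to T (4 → 9). Not NE.
(B, East, Front): Player A can switch to M (8 → 9). Not NE.
(B, East, Back): Player A gets 2, best alternative -2; Player B gets 3, best alternative 2; Player C gets 1, best alternative -1. No profitable deviation — NE.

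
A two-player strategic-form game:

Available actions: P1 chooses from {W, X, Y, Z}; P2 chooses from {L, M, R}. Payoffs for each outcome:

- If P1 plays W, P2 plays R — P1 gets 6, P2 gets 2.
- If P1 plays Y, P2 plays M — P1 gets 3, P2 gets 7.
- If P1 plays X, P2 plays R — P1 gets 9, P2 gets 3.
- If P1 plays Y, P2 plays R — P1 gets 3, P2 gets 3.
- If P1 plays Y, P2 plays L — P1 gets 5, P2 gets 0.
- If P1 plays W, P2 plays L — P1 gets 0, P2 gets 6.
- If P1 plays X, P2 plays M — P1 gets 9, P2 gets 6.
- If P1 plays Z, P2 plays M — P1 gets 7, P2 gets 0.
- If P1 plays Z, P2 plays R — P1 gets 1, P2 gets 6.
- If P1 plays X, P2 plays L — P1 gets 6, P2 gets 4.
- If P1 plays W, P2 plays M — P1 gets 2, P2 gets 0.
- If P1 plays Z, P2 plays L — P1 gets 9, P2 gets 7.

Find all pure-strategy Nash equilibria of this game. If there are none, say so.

P1 against L: payoffs 0, 6, 5, 9 → best response Z.
P1 against M: payoffs 2, 9, 3, 7 → best response X.
P1 against R: payoffs 6, 9, 3, 1 → best response X.
P2 against W: payoffs 6, 0, 2 → best response L.
P2 against X: payoffs 4, 6, 3 → best response M.
P2 against Y: payoffs 0, 7, 3 → best response M.
P2 against Z: payoffs 7, 0, 6 → best response L.
Mutual best responses: (X, M); (Z, L).

The pure Nash equilibria are (X, M), (Z, L).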